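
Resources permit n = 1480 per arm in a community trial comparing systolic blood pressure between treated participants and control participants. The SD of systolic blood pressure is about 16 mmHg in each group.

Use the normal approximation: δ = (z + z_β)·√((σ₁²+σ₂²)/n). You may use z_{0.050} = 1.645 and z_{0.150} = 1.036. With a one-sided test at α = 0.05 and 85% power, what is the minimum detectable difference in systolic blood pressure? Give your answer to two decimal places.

Minimum detectable difference ≈ 1.58 mmHg

δ = (z_α + z_β) · √((σ₁²+σ₂²)/n)
  = (1.645 + 1.036) · √(512/1480)
  = 2.681 · √0.34595
  = 2.681 · 0.5882
  = 1.5769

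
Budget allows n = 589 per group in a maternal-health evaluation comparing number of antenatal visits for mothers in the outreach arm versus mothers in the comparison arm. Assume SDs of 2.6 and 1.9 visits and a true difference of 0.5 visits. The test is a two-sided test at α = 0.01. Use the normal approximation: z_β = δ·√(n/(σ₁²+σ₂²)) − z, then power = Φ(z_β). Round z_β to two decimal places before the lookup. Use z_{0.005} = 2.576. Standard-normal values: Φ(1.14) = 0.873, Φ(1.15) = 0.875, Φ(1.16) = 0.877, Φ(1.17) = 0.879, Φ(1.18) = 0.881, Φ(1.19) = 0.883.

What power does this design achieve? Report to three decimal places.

Power ≈ 0.883

z_β = δ·√(n/(σ₁²+σ₂²)) − z_{α/2}
    = 0.5 · √(589/10.37) − 2.576
    = 0.5 · 7.53648 − 2.576
    = 3.7682 − 2.576 = 1.1922 → 1.19
Power = Φ(1.19) = 0.883.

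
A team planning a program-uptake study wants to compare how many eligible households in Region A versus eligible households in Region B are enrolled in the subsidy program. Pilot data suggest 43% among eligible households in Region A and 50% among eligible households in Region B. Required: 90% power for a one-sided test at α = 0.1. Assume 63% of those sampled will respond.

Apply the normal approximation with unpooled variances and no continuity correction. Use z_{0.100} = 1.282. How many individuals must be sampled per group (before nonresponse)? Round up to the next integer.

n = 1055 per group

n = (z_α + z_β)² · [p₁(1−p₁) + p₂(1−p₂)] / (p₁ − p₂)²
  = (1.282 + 1.282)² · (0.43·0.57 + 0.50·0.50) / (-0.07)²
  = (2.564)² · (0.2451 + 0.2500) / 0.0049
  = 6.5741 · 0.4951 / 0.0049
  = 664.25
Adjust for 63% response: 664.25 / 0.63 = 1054.37.
Round up → n = 1055 per group.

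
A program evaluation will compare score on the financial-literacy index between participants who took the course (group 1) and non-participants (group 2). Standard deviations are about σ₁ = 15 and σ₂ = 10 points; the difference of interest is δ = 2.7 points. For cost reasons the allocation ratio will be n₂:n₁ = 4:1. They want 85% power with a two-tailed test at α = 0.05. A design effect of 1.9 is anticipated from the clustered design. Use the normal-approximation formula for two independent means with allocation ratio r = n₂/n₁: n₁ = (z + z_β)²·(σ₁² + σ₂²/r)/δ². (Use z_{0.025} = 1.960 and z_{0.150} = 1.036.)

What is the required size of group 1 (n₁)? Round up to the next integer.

n₁ = (z_{α/2} + z_β)² · (σ₁² + σ₂²/r) / δ²
   = (1.960 + 1.036)² · (15² + 10²/4) / 2.7²
   = 8.9760 · (225 + 25) / 7.29
   = 8.9760 · 250 / 7.29
   = 307.82
Design effect: 1.9 × 307.82 = 584.86.
Round up → n₁ = 585; n₂ = r·n₁ = 4 × 585 = 2340.

n₁ = 585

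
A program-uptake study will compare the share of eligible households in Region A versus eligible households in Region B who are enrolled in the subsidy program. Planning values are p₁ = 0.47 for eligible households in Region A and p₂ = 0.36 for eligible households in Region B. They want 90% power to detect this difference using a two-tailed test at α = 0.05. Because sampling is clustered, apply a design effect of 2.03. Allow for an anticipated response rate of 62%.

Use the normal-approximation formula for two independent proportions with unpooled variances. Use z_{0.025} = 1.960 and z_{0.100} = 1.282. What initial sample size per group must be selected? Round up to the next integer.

n = 1364 per group

n = (z_{α/2} + z_β)² · [p₁(1−p₁) + p₂(1−p₂)] / (p₁ − p₂)²
  = (1.960 + 1.282)² · (0.47·0.53 + 0.36·0.64) / (0.11)²
  = (3.242)² · (0.2491 + 0.2304) / 0.0121
  = 10.5106 · 0.4795 / 0.0121
  = 416.51
Design effect: 2.03 × 416.51 = 845.52.
Adjust for 62% response: 845.52 / 0.62 = 1363.75.
Round up → n = 1364 per group.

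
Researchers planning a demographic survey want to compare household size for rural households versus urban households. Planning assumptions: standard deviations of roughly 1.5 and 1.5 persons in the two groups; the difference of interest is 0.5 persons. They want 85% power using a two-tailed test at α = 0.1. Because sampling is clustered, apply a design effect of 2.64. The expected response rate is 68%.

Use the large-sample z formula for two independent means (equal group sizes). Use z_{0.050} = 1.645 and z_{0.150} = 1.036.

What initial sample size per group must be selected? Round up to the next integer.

n = (z_{α/2} + z_β)² · (σ₁² + σ₂²) / δ²
  = (1.645 + 1.036)² · (1.5² + 1.5² = 4.5) / 0.5²
  = 7.1878 · 4.5 / 0.25
  = 129.38
Design effect: 2.64 × 129.38 = 341.56.
Adjust for 68% response: 341.56 / 0.68 = 502.30.
Round up → n = 503 per group.

n = 503 per group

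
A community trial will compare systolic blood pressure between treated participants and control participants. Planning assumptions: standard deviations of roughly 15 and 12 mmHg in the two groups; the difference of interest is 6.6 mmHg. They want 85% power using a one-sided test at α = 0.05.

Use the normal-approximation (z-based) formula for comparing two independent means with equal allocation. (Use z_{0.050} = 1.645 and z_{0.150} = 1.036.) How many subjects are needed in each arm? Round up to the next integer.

n = 61 per group

n = (z_α + z_β)² · (σ₁² + σ₂²) / δ²
  = (1.645 + 1.036)² · (15² + 12² = 369) / 6.6²
  = 7.1878 · 369 / 43.56
  = 60.89
Round up → n = 61 per group.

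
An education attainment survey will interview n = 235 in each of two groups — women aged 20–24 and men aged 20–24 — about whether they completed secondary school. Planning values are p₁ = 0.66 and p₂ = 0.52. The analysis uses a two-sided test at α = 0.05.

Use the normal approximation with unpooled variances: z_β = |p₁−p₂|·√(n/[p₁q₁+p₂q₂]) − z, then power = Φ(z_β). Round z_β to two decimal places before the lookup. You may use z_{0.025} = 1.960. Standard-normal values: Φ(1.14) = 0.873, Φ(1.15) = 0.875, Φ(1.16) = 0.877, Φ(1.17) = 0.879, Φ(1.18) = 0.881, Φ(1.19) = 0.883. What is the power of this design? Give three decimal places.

z_β = |p₁−p₂|·√(n/[p₁q₁+p₂q₂]) − z_{α/2}
    = 0.14 · √(235/0.4740) − 1.960
    = 0.14 · 22.2661 − 1.960
    = 3.1173 − 1.960 = 1.1573 → 1.16
Power = Φ(1.16) = 0.877.

Power ≈ 0.877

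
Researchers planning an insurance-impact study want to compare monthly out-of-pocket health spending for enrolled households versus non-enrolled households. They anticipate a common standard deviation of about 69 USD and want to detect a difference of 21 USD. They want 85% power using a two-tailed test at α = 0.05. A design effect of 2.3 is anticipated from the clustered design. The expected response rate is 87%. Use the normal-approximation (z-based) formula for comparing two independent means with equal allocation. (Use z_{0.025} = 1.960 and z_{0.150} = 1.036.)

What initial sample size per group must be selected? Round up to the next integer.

n = (z_{α/2} + z_β)² · (σ₁² + σ₂²) / δ²
  = (1.960 + 1.036)² · (2·69² = 9522) / 21²
  = 8.9760 · 9522 / 441
  = 193.81
Design effect: 2.3 × 193.81 = 445.76.
Adjust for 87% response: 445.76 / 0.87 = 512.37.
Round up → n = 513 per group.

n = 513 per group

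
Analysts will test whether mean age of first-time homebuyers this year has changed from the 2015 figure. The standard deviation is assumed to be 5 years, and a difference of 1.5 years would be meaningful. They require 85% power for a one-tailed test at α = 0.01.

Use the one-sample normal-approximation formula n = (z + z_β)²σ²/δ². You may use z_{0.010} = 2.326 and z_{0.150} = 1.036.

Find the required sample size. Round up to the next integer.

n = (z_α + z_β)² · σ² / δ²
  = (2.326 + 1.036)² · 5² / 1.5²
  = 11.3030 · 25 / 2.25
  = 125.59
Round up → n = 126.

n = 126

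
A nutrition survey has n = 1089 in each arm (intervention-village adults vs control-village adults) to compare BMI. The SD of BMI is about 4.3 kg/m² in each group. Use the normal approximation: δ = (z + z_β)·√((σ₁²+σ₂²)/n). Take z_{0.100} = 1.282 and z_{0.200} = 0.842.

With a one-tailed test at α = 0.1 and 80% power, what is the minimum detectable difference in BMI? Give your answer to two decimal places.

δ = (z_α + z_β) · √((σ₁²+σ₂²)/n)
  = (1.282 + 0.842) · √(36.98/1089)
  = 2.124 · √0.03396
  = 2.124 · 0.1843
  = 0.3914

Minimum detectable difference ≈ 0.39 kg/m²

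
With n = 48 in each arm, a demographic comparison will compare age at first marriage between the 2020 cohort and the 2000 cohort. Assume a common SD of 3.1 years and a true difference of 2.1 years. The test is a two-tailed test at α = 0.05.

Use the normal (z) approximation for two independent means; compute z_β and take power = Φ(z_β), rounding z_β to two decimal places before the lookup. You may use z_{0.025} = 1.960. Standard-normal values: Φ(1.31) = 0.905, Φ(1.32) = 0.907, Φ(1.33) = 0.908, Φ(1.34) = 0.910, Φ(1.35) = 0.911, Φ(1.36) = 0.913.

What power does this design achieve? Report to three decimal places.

z_β = δ·√(n/(σ₁²+σ₂²)) − z_{α/2}
    = 2.1 · √(48/19.22) − 1.960
    = 2.1 · 1.58032 − 1.960
    = 3.3187 − 1.960 = 1.3587 → 1.36
Power = Φ(1.36) = 0.913.

Power ≈ 0.913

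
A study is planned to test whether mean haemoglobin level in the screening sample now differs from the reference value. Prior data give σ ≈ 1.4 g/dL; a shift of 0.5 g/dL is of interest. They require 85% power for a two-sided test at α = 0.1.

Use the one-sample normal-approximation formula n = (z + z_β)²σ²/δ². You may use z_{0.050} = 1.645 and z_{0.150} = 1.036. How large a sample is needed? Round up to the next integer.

n = (z_{α/2} + z_β)² · σ² / δ²
  = (1.645 + 1.036)² · 1.4² / 0.5²
  = 7.1878 · 1.96 / 0.25
  = 56.35
Round up → n = 57.

n = 57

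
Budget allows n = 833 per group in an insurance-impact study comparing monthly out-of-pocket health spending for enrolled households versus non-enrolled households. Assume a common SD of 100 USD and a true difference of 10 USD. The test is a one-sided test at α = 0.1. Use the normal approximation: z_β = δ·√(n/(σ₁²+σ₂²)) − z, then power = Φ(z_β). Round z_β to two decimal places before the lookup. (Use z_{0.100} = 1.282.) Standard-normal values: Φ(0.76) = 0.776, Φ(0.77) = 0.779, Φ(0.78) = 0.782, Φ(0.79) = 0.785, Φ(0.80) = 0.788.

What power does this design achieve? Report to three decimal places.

z_β = δ·√(n/(σ₁²+σ₂²)) − z_α
    = 10 · √(833/20000) − 1.282
    = 10 · 0.20408 − 1.282
    = 2.0408 − 1.282 = 0.7588 → 0.76
Power = Φ(0.76) = 0.776.

Power ≈ 0.776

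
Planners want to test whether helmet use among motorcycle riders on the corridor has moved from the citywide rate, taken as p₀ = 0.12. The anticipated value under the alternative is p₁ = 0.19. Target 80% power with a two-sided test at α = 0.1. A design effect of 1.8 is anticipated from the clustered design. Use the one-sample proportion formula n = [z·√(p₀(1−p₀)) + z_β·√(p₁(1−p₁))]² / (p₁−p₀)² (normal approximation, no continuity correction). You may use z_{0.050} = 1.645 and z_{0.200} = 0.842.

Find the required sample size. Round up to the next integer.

n = [z_{α/2}·√(p₀q₀) + z_β·√(p₁q₁)]² / (p₁ − p₀)²
  = [1.645·√(0.12·0.88) + 0.842·√(0.19·0.81)]² / (0.07)²
  = [1.645·0.3250 + 0.842·0.3923]² / 0.0049
  = [0.8649]² / 0.0049
  = 152.66
Design effect: 1.8 × 152.66 = 274.78.
Round up → n = 275.

n = 275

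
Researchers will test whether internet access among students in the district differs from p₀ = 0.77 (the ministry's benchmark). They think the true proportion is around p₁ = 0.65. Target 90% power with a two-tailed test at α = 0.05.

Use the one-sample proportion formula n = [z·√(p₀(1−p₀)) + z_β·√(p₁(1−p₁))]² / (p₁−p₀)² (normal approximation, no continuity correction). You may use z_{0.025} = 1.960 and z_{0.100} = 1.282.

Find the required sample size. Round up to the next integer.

n = 144

n = [z_{α/2}·√(p₀q₀) + z_β·√(p₁q₁)]² / (p₁ − p₀)²
  = [1.960·√(0.77·0.23) + 1.282·√(0.65·0.35)]² / (-0.12)²
  = [1.960·0.4208 + 1.282·0.4770]² / 0.0144
  = [1.4363]² / 0.0144
  = 143.26
Round up → n = 144.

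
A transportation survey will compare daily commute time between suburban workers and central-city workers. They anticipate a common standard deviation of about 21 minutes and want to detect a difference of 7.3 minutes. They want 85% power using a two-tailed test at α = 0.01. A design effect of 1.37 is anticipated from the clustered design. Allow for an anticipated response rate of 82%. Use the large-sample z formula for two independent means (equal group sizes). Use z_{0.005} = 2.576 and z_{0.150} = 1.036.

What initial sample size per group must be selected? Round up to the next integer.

n = (z_{α/2} + z_β)² · (σ₁² + σ₂²) / δ²
  = (2.576 + 1.036)² · (2·21² = 882) / 7.3²
  = 13.0465 · 882 / 53.29
  = 215.93
Design effect: 1.37 × 215.93 = 295.83.
Adjust for 82% response: 295.83 / 0.82 = 360.77.
Round up → n = 361 per group.

n = 361 per group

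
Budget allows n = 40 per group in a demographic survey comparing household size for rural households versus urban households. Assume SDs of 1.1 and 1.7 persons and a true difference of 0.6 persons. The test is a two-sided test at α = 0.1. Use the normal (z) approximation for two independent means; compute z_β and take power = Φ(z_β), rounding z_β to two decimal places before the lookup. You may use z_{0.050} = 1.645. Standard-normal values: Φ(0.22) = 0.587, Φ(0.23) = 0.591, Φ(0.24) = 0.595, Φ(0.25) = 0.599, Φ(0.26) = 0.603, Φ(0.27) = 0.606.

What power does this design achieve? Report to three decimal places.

z_β = δ·√(n/(σ₁²+σ₂²)) − z_{α/2}
    = 0.6 · √(40/4.1) − 1.645
    = 0.6 · 3.12348 − 1.645
    = 1.8741 − 1.645 = 0.2291 → 0.23
Power = Φ(0.23) = 0.591.

Power ≈ 0.591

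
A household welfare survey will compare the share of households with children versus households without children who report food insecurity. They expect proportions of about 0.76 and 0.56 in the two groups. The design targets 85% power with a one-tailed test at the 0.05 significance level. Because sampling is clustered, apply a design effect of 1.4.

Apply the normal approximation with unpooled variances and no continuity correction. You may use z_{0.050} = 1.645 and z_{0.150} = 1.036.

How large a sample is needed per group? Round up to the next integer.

n = 108 per group

n = (z_α + z_β)² · [p₁(1−p₁) + p₂(1−p₂)] / (p₁ − p₂)²
  = (1.645 + 1.036)² · (0.76·0.24 + 0.56·0.44) / (0.20)²
  = (2.681)² · (0.1824 + 0.2464) / 0.0400
  = 7.1878 · 0.4288 / 0.0400
  = 77.05
Design effect: 1.4 × 77.05 = 107.87.
Round up → n = 108 per group.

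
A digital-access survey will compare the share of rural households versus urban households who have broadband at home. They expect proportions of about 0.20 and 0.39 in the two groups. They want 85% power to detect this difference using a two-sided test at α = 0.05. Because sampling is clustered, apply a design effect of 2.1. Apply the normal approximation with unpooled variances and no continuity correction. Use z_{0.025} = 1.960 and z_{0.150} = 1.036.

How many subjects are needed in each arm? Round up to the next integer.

n = (z_{α/2} + z_β)² · [p₁(1−p₁) + p₂(1−p₂)] / (p₁ − p₂)²
  = (1.960 + 1.036)² · (0.20·0.80 + 0.39·0.61) / (-0.19)²
  = (2.996)² · (0.1600 + 0.2379) / 0.0361
  = 8.9760 · 0.3979 / 0.0361
  = 98.94
Design effect: 2.1 × 98.94 = 207.76.
Round up → n = 208 per group.

n = 208 per group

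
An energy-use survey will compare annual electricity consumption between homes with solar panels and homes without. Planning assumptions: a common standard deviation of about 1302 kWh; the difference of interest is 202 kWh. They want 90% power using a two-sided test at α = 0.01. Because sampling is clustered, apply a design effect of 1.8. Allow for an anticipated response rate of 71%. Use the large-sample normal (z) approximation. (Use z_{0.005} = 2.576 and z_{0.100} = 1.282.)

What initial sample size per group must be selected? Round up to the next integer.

n = (z_{α/2} + z_β)² · (σ₁² + σ₂²) / δ²
  = (2.576 + 1.282)² · (2·1302² = 3390408) / 202²
  = 14.8842 · 3390408 / 40804
  = 1236.73
Design effect: 1.8 × 1236.73 = 2226.11.
Adjust for 71% response: 2226.11 / 0.71 = 3135.36.
Round up → n = 3136 per group.

n = 3136 per group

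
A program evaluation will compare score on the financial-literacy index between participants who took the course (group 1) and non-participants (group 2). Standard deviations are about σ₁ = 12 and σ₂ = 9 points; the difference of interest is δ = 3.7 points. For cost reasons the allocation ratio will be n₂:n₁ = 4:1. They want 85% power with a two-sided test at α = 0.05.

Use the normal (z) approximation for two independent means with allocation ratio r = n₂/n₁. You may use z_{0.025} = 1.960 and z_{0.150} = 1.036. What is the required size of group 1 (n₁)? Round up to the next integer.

n₁ = 108

n₁ = (z_{α/2} + z_β)² · (σ₁² + σ₂²/r) / δ²
   = (1.960 + 1.036)² · (12² + 9²/4) / 3.7²
   = 8.9760 · (144 + 20.25) / 13.69
   = 8.9760 · 164.25 / 13.69
   = 107.69
Round up → n₁ = 108; n₂ = r·n₁ = 4 × 108 = 432.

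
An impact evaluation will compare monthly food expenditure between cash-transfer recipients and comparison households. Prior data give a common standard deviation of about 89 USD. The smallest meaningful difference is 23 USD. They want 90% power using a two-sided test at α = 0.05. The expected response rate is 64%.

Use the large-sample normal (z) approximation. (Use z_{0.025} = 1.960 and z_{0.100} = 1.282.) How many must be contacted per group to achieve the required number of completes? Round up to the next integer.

n = 492 per group

n = (z_{α/2} + z_β)² · (σ₁² + σ₂²) / δ²
  = (1.960 + 1.282)² · (2·89² = 15842) / 23²
  = 10.5106 · 15842 / 529
  = 314.76
Adjust for 64% response: 314.76 / 0.64 = 491.81.
Round up → n = 492 per group.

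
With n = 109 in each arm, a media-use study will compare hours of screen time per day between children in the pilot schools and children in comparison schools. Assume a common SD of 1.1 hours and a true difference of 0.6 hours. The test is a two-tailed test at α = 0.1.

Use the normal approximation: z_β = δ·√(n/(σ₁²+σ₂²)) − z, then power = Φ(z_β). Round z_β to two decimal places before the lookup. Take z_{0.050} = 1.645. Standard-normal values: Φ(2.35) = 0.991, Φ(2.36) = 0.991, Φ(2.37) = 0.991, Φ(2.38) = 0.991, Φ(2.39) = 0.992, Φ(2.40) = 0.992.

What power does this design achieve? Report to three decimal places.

Power ≈ 0.991

z_β = δ·√(n/(σ₁²+σ₂²)) − z_{α/2}
    = 0.6 · √(109/2.42) − 1.645
    = 0.6 · 6.71128 − 1.645
    = 4.0268 − 1.645 = 2.3818 → 2.38
Power = Φ(2.38) = 0.991.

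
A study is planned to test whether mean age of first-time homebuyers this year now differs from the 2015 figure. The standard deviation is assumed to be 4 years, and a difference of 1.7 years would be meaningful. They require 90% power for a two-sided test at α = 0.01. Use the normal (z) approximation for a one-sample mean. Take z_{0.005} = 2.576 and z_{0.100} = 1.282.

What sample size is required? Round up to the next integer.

n = 83

n = (z_{α/2} + z_β)² · σ² / δ²
  = (2.576 + 1.282)² · 4² / 1.7²
  = 14.8842 · 16 / 2.89
  = 82.40
Round up → n = 83.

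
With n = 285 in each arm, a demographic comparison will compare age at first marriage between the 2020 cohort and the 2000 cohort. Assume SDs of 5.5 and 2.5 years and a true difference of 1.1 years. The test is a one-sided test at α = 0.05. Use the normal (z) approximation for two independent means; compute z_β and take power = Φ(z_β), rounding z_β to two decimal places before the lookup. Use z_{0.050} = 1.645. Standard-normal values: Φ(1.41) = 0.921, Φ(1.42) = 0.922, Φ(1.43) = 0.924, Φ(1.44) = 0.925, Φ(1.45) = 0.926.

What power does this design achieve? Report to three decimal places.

Power ≈ 0.924

z_β = δ·√(n/(σ₁²+σ₂²)) − z_α
    = 1.1 · √(285/36.5) − 1.645
    = 1.1 · 2.79432 − 1.645
    = 3.0738 − 1.645 = 1.4288 → 1.43
Power = Φ(1.43) = 0.924.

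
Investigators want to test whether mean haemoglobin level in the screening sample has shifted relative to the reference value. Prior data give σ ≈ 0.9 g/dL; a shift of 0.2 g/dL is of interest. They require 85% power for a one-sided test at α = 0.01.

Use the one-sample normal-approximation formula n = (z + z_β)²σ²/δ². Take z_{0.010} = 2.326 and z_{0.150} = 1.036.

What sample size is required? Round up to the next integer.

n = 229

n = (z_α + z_β)² · σ² / δ²
  = (2.326 + 1.036)² · 0.9² / 0.2²
  = 11.3030 · 0.81 / 0.04
  = 228.89
Round up → n = 229.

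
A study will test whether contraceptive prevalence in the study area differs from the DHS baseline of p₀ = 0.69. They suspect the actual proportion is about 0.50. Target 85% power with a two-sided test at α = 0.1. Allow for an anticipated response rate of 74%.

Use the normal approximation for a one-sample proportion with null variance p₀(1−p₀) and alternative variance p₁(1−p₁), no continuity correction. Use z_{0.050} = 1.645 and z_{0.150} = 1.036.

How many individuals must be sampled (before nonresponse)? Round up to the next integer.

n = [z_{α/2}·√(p₀q₀) + z_β·√(p₁q₁)]² / (p₁ − p₀)²
  = [1.645·√(0.69·0.31) + 1.036·√(0.50·0.50)]² / (-0.19)²
  = [1.645·0.4625 + 1.036·0.5000]² / 0.0361
  = [1.2788]² / 0.0361
  = 45.30
Adjust for 74% response: 45.30 / 0.74 = 61.22.
Round up → n = 62.

n = 62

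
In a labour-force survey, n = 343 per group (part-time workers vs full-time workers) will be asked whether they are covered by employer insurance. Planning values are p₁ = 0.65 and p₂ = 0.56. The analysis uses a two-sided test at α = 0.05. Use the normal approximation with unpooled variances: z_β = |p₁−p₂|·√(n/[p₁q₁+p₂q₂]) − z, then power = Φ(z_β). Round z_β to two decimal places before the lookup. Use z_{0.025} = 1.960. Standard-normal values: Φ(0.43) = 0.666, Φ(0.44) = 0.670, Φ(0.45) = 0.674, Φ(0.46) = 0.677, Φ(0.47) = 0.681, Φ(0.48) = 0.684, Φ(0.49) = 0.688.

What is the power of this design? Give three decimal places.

z_β = |p₁−p₂|·√(n/[p₁q₁+p₂q₂]) − z_{α/2}
    = 0.09 · √(343/0.4739) − 1.960
    = 0.09 · 26.9032 − 1.960
    = 2.4213 − 1.960 = 0.4613 → 0.46
Power = Φ(0.46) = 0.677.

Power ≈ 0.677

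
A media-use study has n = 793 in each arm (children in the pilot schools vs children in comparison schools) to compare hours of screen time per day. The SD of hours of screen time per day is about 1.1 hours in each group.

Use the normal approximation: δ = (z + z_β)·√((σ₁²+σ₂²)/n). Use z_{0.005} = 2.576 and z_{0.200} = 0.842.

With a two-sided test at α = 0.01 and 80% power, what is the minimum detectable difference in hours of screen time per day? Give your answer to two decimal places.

δ = (z_{α/2} + z_β) · √((σ₁²+σ₂²)/n)
  = (2.576 + 0.842) · √(2.42/793)
  = 3.418 · √0.00305
  = 3.418 · 0.0552
  = 0.1888

Minimum detectable difference ≈ 0.19 hours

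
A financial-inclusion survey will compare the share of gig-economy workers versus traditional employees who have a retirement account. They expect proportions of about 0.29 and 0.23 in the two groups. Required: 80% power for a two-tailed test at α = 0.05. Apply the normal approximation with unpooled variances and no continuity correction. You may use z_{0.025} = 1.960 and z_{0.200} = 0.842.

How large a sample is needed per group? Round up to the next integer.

n = (z_{α/2} + z_β)² · [p₁(1−p₁) + p₂(1−p₂)] / (p₁ − p₂)²
  = (1.960 + 0.842)² · (0.29·0.71 + 0.23·0.77) / (0.06)²
  = (2.802)² · (0.2059 + 0.1771) / 0.0036
  = 7.8512 · 0.3830 / 0.0036
  = 835.28
Round up → n = 836 per group.

n = 836 per group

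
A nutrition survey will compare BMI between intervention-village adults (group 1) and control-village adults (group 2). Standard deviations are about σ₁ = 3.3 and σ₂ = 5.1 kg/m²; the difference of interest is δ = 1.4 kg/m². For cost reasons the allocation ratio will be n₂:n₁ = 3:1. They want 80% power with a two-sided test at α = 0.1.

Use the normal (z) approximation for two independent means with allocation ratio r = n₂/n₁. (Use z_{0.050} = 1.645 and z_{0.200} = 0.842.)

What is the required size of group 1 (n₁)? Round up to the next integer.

n₁ = 62

n₁ = (z_{α/2} + z_β)² · (σ₁² + σ₂²/r) / δ²
   = (1.645 + 0.842)² · (3.3² + 5.1²/3) / 1.4²
   = 6.1852 · (10.89 + 8.67) / 1.96
   = 6.1852 · 19.56 / 1.96
   = 61.73
Round up → n₁ = 62; n₂ = r·n₁ = 3 × 62 = 186.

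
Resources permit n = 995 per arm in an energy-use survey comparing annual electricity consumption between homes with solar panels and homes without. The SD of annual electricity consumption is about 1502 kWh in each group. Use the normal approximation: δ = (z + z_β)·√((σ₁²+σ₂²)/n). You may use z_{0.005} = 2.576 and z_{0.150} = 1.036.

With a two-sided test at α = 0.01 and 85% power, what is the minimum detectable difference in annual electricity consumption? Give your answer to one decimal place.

Minimum detectable difference ≈ 243.2 kWh

δ = (z_{α/2} + z_β) · √((σ₁²+σ₂²)/n)
  = (2.576 + 1.036) · √(4512008/995)
  = 3.612 · √4534.7
  = 3.612 · 67.3400
  = 243.2322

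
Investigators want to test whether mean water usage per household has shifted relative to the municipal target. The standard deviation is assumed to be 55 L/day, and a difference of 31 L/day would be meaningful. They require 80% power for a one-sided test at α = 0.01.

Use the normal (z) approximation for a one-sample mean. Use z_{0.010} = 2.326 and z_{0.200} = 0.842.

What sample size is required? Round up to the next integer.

n = (z_α + z_β)² · σ² / δ²
  = (2.326 + 0.842)² · 55² / 31²
  = 10.0362 · 3025 / 961
  = 31.59
Round up → n = 32.

n = 32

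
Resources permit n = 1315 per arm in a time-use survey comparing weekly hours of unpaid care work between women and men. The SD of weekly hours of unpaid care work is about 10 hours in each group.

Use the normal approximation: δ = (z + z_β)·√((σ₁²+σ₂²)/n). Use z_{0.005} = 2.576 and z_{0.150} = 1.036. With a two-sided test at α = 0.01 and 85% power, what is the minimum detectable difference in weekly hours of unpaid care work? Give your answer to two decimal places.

Minimum detectable difference ≈ 1.41 hours

δ = (z_{α/2} + z_β) · √((σ₁²+σ₂²)/n)
  = (2.576 + 1.036) · √(200/1315)
  = 3.612 · √0.15209
  = 3.612 · 0.3900
  = 1.4086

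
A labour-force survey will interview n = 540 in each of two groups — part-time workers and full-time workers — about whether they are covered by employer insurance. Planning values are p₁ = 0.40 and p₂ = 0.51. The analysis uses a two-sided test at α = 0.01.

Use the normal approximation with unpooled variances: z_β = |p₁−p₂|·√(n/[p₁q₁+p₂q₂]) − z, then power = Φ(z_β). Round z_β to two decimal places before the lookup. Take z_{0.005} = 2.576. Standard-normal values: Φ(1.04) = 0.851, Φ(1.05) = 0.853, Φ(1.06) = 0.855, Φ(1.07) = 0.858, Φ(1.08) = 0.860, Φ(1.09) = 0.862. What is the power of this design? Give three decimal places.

z_β = |p₁−p₂|·√(n/[p₁q₁+p₂q₂]) − z_{α/2}
    = 0.11 · √(540/0.4899) − 2.576
    = 0.11 · 33.2004 − 2.576
    = 3.6520 − 2.576 = 1.0760 → 1.08
Power = Φ(1.08) = 0.860.

Power ≈ 0.860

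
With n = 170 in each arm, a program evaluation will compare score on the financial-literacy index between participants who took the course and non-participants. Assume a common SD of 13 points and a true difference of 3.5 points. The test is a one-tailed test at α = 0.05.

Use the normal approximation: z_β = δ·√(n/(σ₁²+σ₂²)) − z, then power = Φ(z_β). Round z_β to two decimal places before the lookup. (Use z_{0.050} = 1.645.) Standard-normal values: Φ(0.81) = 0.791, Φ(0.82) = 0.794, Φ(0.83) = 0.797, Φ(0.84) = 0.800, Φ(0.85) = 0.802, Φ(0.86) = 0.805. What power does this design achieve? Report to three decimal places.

Power ≈ 0.800

z_β = δ·√(n/(σ₁²+σ₂²)) − z_α
    = 3.5 · √(170/338) − 1.645
    = 3.5 · 0.70920 − 1.645
    = 2.4822 − 1.645 = 0.8372 → 0.84
Power = Φ(0.84) = 0.800.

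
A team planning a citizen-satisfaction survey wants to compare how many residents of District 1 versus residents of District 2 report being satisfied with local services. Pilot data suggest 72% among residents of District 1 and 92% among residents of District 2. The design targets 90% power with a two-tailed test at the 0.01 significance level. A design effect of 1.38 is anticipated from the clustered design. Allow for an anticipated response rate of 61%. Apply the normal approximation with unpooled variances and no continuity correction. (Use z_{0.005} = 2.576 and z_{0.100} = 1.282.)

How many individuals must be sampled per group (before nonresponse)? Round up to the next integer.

n = (z_{α/2} + z_β)² · [p₁(1−p₁) + p₂(1−p₂)] / (p₁ − p₂)²
  = (2.576 + 1.282)² · (0.72·0.28 + 0.92·0.08) / (-0.20)²
  = (3.858)² · (0.2016 + 0.0736) / 0.0400
  = 14.8842 · 0.2752 / 0.0400
  = 102.40
Design effect: 1.38 × 102.40 = 141.32.
Adjust for 61% response: 141.32 / 0.61 = 231.67.
Round up → n = 232 per group.

n = 232 per group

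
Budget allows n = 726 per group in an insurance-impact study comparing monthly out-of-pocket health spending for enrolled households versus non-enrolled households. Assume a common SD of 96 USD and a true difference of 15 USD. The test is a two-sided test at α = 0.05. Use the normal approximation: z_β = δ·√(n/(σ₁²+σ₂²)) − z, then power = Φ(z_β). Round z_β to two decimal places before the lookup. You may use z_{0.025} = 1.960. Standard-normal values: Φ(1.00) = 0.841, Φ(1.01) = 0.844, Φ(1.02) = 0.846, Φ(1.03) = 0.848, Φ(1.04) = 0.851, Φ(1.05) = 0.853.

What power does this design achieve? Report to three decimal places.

Power ≈ 0.846

z_β = δ·√(n/(σ₁²+σ₂²)) − z_{α/2}
    = 15 · √(726/18432) − 1.960
    = 15 · 0.19846 − 1.960
    = 2.9770 − 1.960 = 1.0170 → 1.02
Power = Φ(1.02) = 0.846.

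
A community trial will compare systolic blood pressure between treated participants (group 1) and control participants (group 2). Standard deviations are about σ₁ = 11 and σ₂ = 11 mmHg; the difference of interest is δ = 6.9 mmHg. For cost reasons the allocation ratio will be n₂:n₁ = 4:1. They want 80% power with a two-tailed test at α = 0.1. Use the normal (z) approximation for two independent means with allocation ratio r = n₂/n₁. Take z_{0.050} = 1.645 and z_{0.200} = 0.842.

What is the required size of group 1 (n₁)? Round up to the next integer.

n₁ = 20

n₁ = (z_{α/2} + z_β)² · (σ₁² + σ₂²/r) / δ²
   = (1.645 + 0.842)² · (11² + 11²/4) / 6.9²
   = 6.1852 · (121 + 30.25) / 47.61
   = 6.1852 · 151.25 / 47.61
   = 19.65
Round up → n₁ = 20; n₂ = r·n₁ = 4 × 20 = 80.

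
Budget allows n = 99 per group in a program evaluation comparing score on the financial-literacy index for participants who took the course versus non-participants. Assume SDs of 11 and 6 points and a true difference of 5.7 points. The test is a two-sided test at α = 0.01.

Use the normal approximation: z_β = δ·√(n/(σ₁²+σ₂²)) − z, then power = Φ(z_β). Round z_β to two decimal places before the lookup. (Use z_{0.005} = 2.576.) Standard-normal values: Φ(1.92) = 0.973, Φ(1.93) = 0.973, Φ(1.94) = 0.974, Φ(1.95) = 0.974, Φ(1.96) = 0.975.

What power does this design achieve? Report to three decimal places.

Power ≈ 0.974

z_β = δ·√(n/(σ₁²+σ₂²)) − z_{α/2}
    = 5.7 · √(99/157) − 2.576
    = 5.7 · 0.79409 − 2.576
    = 4.5263 − 2.576 = 1.9503 → 1.95
Power = Φ(1.95) = 0.974.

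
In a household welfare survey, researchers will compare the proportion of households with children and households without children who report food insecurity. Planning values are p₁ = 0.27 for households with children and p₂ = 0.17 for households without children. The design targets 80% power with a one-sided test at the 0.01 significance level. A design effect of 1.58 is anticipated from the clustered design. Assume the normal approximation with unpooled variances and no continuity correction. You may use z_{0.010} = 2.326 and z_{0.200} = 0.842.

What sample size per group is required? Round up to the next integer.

n = (z_α + z_β)² · [p₁(1−p₁) + p₂(1−p₂)] / (p₁ − p₂)²
  = (2.326 + 0.842)² · (0.27·0.73 + 0.17·0.83) / (0.10)²
  = (3.168)² · (0.1971 + 0.1411) / 0.0100
  = 10.0362 · 0.3382 / 0.0100
  = 339.43
Design effect: 1.58 × 339.43 = 536.29.
Round up → n = 537 per group.

n = 537 per group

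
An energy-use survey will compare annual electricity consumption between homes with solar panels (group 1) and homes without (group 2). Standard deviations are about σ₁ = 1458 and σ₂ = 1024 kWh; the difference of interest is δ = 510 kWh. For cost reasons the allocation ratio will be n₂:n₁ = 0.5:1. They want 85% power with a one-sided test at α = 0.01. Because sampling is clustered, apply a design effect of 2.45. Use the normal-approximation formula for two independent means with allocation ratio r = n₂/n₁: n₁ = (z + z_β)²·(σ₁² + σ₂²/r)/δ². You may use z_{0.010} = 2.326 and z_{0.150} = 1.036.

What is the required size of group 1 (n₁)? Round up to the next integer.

n₁ = 450

n₁ = (z_α + z_β)² · (σ₁² + σ₂²/r) / δ²
   = (2.326 + 1.036)² · (1458² + 1024²/0.5) / 510²
   = 11.3030 · (2125764 + 2097152) / 260100
   = 11.3030 · 4222916 / 260100
   = 183.51
Design effect: 2.45 × 183.51 = 449.61.
Round up → n₁ = 450; n₂ = r·n₁ = 0.5 × 450 = 225.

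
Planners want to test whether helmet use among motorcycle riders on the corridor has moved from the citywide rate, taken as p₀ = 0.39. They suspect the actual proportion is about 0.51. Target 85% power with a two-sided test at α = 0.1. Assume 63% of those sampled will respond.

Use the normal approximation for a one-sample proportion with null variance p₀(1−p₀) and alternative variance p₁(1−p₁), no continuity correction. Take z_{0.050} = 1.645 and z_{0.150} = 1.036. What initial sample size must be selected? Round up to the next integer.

n = [z_{α/2}·√(p₀q₀) + z_β·√(p₁q₁)]² / (p₁ − p₀)²
  = [1.645·√(0.39·0.61) + 1.036·√(0.51·0.49)]² / (0.12)²
  = [1.645·0.4877 + 1.036·0.4999]² / 0.0144
  = [1.3202]² / 0.0144
  = 121.04
Adjust for 63% response: 121.04 / 0.63 = 192.13.
Round up → n = 193.

n = 193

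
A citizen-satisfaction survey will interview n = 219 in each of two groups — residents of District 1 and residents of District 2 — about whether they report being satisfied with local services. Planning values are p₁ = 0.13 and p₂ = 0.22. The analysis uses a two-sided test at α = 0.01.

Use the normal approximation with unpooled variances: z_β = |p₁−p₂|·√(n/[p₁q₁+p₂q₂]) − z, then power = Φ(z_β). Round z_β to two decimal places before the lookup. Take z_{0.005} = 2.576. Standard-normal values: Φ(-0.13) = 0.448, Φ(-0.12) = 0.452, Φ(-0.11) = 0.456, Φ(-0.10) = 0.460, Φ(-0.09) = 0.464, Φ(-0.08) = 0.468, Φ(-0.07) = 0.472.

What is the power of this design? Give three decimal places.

Power ≈ 0.468

z_β = |p₁−p₂|·√(n/[p₁q₁+p₂q₂]) − z_{α/2}
    = 0.09 · √(219/0.2847) − 2.576
    = 0.09 · 27.7350 − 2.576
    = 2.4962 − 2.576 = -0.0798 → -0.08
Power = Φ(-0.08) = 0.468.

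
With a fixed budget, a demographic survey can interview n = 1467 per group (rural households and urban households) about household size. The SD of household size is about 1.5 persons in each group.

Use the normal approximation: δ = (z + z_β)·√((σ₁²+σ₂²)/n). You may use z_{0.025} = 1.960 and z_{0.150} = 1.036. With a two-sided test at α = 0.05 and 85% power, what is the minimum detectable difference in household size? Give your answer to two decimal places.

δ = (z_{α/2} + z_β) · √((σ₁²+σ₂²)/n)
  = (1.960 + 1.036) · √(4.5/1467)
  = 2.996 · √0.00307
  = 2.996 · 0.0554
  = 0.1659

Minimum detectable difference ≈ 0.17 persons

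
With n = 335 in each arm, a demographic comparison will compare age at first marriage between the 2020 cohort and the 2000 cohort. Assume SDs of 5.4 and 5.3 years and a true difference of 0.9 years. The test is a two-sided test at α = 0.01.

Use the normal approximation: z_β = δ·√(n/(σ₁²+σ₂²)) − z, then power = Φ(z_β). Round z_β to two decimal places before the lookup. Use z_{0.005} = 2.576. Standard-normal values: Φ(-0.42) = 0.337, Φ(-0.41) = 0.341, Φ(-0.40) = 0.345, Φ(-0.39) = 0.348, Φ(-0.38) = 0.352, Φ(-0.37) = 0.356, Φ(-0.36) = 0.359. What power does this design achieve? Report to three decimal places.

z_β = δ·√(n/(σ₁²+σ₂²)) − z_{α/2}
    = 0.9 · √(335/57.25) − 2.576
    = 0.9 · 2.41899 − 2.576
    = 2.1771 − 2.576 = -0.3989 → -0.40
Power = Φ(-0.40) = 0.345.

Power ≈ 0.345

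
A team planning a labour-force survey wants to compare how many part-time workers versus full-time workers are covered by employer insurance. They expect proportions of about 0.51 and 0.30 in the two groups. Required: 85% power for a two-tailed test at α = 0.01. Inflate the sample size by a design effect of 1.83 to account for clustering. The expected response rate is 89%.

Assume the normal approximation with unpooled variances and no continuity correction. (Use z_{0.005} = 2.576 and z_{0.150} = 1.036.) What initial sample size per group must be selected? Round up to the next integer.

n = (z_{α/2} + z_β)² · [p₁(1−p₁) + p₂(1−p₂)] / (p₁ − p₂)²
  = (2.576 + 1.036)² · (0.51·0.49 + 0.30·0.70) / (0.21)²
  = (3.612)² · (0.2499 + 0.2100) / 0.0441
  = 13.0465 · 0.4599 / 0.0441
  = 136.06
Design effect: 1.83 × 136.06 = 248.98.
Adjust for 89% response: 248.98 / 0.89 = 279.76.
Round up → n = 280 per group.

n = 280 per group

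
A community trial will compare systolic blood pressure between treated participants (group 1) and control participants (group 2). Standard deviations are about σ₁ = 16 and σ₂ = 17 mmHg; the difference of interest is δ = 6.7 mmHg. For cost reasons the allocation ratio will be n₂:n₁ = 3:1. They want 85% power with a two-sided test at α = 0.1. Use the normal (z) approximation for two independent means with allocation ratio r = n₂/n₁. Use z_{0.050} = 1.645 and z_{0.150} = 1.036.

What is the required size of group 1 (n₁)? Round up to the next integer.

n₁ = 57

n₁ = (z_{α/2} + z_β)² · (σ₁² + σ₂²/r) / δ²
   = (1.645 + 1.036)² · (16² + 17²/3) / 6.7²
   = 7.1878 · (256 + 96.3333) / 44.89
   = 7.1878 · 352.3333 / 44.89
   = 56.42
Round up → n₁ = 57; n₂ = r·n₁ = 3 × 57 = 171.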